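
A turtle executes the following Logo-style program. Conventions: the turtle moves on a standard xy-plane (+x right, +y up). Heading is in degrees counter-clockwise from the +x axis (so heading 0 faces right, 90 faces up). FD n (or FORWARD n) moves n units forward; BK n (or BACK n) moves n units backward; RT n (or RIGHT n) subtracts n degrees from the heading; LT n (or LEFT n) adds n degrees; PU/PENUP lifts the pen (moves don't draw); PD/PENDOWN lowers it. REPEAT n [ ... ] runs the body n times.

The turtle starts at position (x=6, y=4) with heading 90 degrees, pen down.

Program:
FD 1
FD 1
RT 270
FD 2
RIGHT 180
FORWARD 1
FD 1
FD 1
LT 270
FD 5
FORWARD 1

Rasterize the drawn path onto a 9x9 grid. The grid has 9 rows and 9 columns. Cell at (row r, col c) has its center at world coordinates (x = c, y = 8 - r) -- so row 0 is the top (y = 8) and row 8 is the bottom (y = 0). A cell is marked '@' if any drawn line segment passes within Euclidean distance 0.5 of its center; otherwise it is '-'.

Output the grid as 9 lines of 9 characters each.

Answer: ---------
---------
----@@@@-
------@@-
------@@-
-------@-
-------@-
-------@-
-------@-

Derivation:
Segment 0: (6,4) -> (6,5)
Segment 1: (6,5) -> (6,6)
Segment 2: (6,6) -> (4,6)
Segment 3: (4,6) -> (5,6)
Segment 4: (5,6) -> (6,6)
Segment 5: (6,6) -> (7,6)
Segment 6: (7,6) -> (7,1)
Segment 7: (7,1) -> (7,0)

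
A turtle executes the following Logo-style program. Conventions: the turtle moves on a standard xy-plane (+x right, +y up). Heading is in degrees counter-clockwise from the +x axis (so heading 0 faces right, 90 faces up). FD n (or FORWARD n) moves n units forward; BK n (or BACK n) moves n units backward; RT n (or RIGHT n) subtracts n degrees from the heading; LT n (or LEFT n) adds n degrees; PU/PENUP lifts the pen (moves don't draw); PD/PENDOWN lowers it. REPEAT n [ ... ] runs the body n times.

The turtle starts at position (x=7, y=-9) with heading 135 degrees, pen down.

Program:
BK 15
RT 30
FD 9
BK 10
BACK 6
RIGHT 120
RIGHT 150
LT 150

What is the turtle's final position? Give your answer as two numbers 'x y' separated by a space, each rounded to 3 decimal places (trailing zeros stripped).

Executing turtle program step by step:
Start: pos=(7,-9), heading=135, pen down
BK 15: (7,-9) -> (17.607,-19.607) [heading=135, draw]
RT 30: heading 135 -> 105
FD 9: (17.607,-19.607) -> (15.277,-10.913) [heading=105, draw]
BK 10: (15.277,-10.913) -> (17.865,-20.573) [heading=105, draw]
BK 6: (17.865,-20.573) -> (19.418,-26.368) [heading=105, draw]
RT 120: heading 105 -> 345
RT 150: heading 345 -> 195
LT 150: heading 195 -> 345
Final: pos=(19.418,-26.368), heading=345, 4 segment(s) drawn

Answer: 19.418 -26.368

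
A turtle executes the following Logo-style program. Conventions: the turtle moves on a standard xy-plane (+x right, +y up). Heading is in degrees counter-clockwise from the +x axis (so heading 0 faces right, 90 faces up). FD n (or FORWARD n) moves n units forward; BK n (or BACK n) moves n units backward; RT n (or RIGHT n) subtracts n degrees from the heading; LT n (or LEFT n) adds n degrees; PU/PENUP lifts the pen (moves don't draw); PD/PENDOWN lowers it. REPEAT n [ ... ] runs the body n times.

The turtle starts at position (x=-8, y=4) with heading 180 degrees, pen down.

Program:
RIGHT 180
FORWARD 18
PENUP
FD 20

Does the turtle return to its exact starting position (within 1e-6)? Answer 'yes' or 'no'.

Answer: no

Derivation:
Executing turtle program step by step:
Start: pos=(-8,4), heading=180, pen down
RT 180: heading 180 -> 0
FD 18: (-8,4) -> (10,4) [heading=0, draw]
PU: pen up
FD 20: (10,4) -> (30,4) [heading=0, move]
Final: pos=(30,4), heading=0, 1 segment(s) drawn

Start position: (-8, 4)
Final position: (30, 4)
Distance = 38; >= 1e-6 -> NOT closed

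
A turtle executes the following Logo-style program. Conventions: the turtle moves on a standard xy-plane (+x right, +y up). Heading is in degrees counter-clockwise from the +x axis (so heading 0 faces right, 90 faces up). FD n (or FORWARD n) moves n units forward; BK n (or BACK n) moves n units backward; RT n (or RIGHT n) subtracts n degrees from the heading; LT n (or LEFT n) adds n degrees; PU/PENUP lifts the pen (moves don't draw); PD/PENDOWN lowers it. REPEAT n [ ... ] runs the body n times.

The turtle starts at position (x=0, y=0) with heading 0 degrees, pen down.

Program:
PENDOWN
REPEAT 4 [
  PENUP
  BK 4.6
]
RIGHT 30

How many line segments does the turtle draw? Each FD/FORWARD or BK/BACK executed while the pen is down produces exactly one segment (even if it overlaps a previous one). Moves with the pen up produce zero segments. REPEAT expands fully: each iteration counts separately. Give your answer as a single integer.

Answer: 0

Derivation:
Executing turtle program step by step:
Start: pos=(0,0), heading=0, pen down
PD: pen down
REPEAT 4 [
  -- iteration 1/4 --
  PU: pen up
  BK 4.6: (0,0) -> (-4.6,0) [heading=0, move]
  -- iteration 2/4 --
  PU: pen up
  BK 4.6: (-4.6,0) -> (-9.2,0) [heading=0, move]
  -- iteration 3/4 --
  PU: pen up
  BK 4.6: (-9.2,0) -> (-13.8,0) [heading=0, move]
  -- iteration 4/4 --
  PU: pen up
  BK 4.6: (-13.8,0) -> (-18.4,0) [heading=0, move]
]
RT 30: heading 0 -> 330
Final: pos=(-18.4,0), heading=330, 0 segment(s) drawn
Segments drawn: 0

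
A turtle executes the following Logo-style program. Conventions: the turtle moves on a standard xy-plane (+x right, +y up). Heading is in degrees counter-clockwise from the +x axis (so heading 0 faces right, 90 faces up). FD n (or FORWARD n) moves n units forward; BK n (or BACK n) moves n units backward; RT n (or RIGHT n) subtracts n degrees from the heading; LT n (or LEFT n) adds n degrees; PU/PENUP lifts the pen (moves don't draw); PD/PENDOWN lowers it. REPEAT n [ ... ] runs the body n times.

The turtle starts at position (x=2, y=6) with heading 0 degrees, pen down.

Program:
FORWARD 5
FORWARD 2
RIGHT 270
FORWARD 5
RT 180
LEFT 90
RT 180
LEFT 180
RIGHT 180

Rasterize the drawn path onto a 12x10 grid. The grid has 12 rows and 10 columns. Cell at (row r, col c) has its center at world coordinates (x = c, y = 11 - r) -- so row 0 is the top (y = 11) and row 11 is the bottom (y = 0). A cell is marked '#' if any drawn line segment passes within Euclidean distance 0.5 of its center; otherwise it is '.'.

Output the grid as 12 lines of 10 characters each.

Segment 0: (2,6) -> (7,6)
Segment 1: (7,6) -> (9,6)
Segment 2: (9,6) -> (9,11)

Answer: .........#
.........#
.........#
.........#
.........#
..########
..........
..........
..........
..........
..........
..........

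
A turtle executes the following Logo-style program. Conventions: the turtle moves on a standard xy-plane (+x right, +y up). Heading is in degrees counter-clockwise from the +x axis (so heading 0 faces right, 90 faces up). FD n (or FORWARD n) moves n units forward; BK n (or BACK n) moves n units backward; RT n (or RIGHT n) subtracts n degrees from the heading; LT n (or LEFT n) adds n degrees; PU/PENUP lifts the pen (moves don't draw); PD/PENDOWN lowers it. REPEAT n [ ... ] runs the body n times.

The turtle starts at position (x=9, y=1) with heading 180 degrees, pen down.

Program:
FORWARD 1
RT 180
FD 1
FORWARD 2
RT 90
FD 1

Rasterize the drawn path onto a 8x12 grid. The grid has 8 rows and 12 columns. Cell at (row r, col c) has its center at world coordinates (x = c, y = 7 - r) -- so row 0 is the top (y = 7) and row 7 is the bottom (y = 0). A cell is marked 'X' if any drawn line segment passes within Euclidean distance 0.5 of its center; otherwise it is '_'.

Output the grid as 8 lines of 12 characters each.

Answer: ____________
____________
____________
____________
____________
____________
________XXXX
___________X

Derivation:
Segment 0: (9,1) -> (8,1)
Segment 1: (8,1) -> (9,1)
Segment 2: (9,1) -> (11,1)
Segment 3: (11,1) -> (11,0)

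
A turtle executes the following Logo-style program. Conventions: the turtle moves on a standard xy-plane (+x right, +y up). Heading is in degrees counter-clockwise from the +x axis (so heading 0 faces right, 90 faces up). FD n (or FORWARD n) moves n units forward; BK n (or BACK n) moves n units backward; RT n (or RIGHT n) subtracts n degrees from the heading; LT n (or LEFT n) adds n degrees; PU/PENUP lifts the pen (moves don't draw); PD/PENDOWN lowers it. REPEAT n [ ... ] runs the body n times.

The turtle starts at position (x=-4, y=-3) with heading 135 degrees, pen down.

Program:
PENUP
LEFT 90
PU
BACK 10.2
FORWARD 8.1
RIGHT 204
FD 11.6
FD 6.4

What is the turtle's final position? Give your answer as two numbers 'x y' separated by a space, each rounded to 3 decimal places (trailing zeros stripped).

Answer: 14.289 4.936

Derivation:
Executing turtle program step by step:
Start: pos=(-4,-3), heading=135, pen down
PU: pen up
LT 90: heading 135 -> 225
PU: pen up
BK 10.2: (-4,-3) -> (3.212,4.212) [heading=225, move]
FD 8.1: (3.212,4.212) -> (-2.515,-1.515) [heading=225, move]
RT 204: heading 225 -> 21
FD 11.6: (-2.515,-1.515) -> (8.314,2.642) [heading=21, move]
FD 6.4: (8.314,2.642) -> (14.289,4.936) [heading=21, move]
Final: pos=(14.289,4.936), heading=21, 0 segment(s) drawn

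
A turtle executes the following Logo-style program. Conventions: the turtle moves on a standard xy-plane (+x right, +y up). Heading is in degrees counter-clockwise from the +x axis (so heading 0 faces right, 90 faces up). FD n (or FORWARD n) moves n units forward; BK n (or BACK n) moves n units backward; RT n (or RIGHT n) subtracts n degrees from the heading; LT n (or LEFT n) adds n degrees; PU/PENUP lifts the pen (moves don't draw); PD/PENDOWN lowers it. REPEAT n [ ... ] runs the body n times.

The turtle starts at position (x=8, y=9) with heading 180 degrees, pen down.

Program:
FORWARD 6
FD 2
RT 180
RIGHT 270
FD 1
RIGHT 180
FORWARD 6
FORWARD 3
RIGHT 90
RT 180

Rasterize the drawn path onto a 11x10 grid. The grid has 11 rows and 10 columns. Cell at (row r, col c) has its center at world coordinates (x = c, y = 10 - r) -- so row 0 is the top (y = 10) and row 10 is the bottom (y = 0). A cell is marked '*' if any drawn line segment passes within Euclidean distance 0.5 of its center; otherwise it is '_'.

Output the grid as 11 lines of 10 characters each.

Answer: *_________
*********_
*_________
*_________
*_________
*_________
*_________
*_________
*_________
*_________
__________

Derivation:
Segment 0: (8,9) -> (2,9)
Segment 1: (2,9) -> (0,9)
Segment 2: (0,9) -> (-0,10)
Segment 3: (-0,10) -> (0,4)
Segment 4: (0,4) -> (0,1)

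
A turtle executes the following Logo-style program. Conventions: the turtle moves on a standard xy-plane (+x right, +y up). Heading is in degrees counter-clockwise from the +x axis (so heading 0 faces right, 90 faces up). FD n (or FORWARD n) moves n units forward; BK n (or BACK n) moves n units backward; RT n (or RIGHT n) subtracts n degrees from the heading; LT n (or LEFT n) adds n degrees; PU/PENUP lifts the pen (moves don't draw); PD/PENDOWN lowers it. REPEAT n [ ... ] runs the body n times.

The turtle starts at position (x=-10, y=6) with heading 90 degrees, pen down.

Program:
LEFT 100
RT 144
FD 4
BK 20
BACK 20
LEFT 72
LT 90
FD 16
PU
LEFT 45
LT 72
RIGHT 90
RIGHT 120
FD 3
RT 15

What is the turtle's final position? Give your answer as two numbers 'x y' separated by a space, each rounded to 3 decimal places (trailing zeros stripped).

Answer: -50.403 -24.689

Derivation:
Executing turtle program step by step:
Start: pos=(-10,6), heading=90, pen down
LT 100: heading 90 -> 190
RT 144: heading 190 -> 46
FD 4: (-10,6) -> (-7.221,8.877) [heading=46, draw]
BK 20: (-7.221,8.877) -> (-21.115,-5.509) [heading=46, draw]
BK 20: (-21.115,-5.509) -> (-35.008,-19.896) [heading=46, draw]
LT 72: heading 46 -> 118
LT 90: heading 118 -> 208
FD 16: (-35.008,-19.896) -> (-49.135,-27.408) [heading=208, draw]
PU: pen up
LT 45: heading 208 -> 253
LT 72: heading 253 -> 325
RT 90: heading 325 -> 235
RT 120: heading 235 -> 115
FD 3: (-49.135,-27.408) -> (-50.403,-24.689) [heading=115, move]
RT 15: heading 115 -> 100
Final: pos=(-50.403,-24.689), heading=100, 4 segment(s) drawn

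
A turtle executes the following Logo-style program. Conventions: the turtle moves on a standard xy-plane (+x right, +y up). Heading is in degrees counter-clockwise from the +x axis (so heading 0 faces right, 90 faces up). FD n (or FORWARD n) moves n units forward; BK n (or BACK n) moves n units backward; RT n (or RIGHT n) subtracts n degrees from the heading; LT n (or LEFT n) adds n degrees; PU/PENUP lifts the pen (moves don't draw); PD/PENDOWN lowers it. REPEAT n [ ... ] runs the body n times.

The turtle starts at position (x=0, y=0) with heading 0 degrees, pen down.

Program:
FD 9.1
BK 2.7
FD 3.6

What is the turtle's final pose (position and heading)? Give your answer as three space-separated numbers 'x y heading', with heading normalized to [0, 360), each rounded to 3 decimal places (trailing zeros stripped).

Executing turtle program step by step:
Start: pos=(0,0), heading=0, pen down
FD 9.1: (0,0) -> (9.1,0) [heading=0, draw]
BK 2.7: (9.1,0) -> (6.4,0) [heading=0, draw]
FD 3.6: (6.4,0) -> (10,0) [heading=0, draw]
Final: pos=(10,0), heading=0, 3 segment(s) drawn

Answer: 10 0 0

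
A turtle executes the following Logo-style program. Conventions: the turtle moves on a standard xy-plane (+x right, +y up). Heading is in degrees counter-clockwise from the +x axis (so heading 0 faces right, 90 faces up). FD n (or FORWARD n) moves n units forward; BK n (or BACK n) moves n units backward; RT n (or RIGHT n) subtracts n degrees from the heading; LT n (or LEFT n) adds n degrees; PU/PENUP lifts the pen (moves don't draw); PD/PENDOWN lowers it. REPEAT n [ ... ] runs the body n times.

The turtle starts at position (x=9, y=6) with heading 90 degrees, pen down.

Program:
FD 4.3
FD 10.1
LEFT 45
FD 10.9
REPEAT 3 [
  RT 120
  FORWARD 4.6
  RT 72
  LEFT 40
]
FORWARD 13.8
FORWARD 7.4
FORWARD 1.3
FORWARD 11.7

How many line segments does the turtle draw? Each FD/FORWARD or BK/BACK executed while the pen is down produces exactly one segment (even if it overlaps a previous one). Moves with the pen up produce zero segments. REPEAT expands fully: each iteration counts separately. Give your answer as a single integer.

Answer: 10

Derivation:
Executing turtle program step by step:
Start: pos=(9,6), heading=90, pen down
FD 4.3: (9,6) -> (9,10.3) [heading=90, draw]
FD 10.1: (9,10.3) -> (9,20.4) [heading=90, draw]
LT 45: heading 90 -> 135
FD 10.9: (9,20.4) -> (1.293,28.107) [heading=135, draw]
REPEAT 3 [
  -- iteration 1/3 --
  RT 120: heading 135 -> 15
  FD 4.6: (1.293,28.107) -> (5.736,29.298) [heading=15, draw]
  RT 72: heading 15 -> 303
  LT 40: heading 303 -> 343
  -- iteration 2/3 --
  RT 120: heading 343 -> 223
  FD 4.6: (5.736,29.298) -> (2.372,26.161) [heading=223, draw]
  RT 72: heading 223 -> 151
  LT 40: heading 151 -> 191
  -- iteration 3/3 --
  RT 120: heading 191 -> 71
  FD 4.6: (2.372,26.161) -> (3.869,30.51) [heading=71, draw]
  RT 72: heading 71 -> 359
  LT 40: heading 359 -> 39
]
FD 13.8: (3.869,30.51) -> (14.594,39.195) [heading=39, draw]
FD 7.4: (14.594,39.195) -> (20.345,43.852) [heading=39, draw]
FD 1.3: (20.345,43.852) -> (21.355,44.67) [heading=39, draw]
FD 11.7: (21.355,44.67) -> (30.448,52.033) [heading=39, draw]
Final: pos=(30.448,52.033), heading=39, 10 segment(s) drawn
Segments drawn: 10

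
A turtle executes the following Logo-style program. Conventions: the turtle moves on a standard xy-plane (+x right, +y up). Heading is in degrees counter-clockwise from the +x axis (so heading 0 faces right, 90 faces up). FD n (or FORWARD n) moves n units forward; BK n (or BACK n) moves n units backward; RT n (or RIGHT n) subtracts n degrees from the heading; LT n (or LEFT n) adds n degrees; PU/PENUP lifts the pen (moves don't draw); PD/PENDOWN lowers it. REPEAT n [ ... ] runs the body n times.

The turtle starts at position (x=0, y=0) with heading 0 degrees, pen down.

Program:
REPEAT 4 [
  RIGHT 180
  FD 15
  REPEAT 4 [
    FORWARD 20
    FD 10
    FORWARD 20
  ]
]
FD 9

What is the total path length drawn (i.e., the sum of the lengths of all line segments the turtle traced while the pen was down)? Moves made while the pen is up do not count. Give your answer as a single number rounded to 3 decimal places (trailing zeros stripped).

Answer: 869

Derivation:
Executing turtle program step by step:
Start: pos=(0,0), heading=0, pen down
REPEAT 4 [
  -- iteration 1/4 --
  RT 180: heading 0 -> 180
  FD 15: (0,0) -> (-15,0) [heading=180, draw]
  REPEAT 4 [
    -- iteration 1/4 --
    FD 20: (-15,0) -> (-35,0) [heading=180, draw]
    FD 10: (-35,0) -> (-45,0) [heading=180, draw]
    FD 20: (-45,0) -> (-65,0) [heading=180, draw]
    -- iteration 2/4 --
    FD 20: (-65,0) -> (-85,0) [heading=180, draw]
    FD 10: (-85,0) -> (-95,0) [heading=180, draw]
    FD 20: (-95,0) -> (-115,0) [heading=180, draw]
    -- iteration 3/4 --
    FD 20: (-115,0) -> (-135,0) [heading=180, draw]
    FD 10: (-135,0) -> (-145,0) [heading=180, draw]
    FD 20: (-145,0) -> (-165,0) [heading=180, draw]
    -- iteration 4/4 --
    FD 20: (-165,0) -> (-185,0) [heading=180, draw]
    FD 10: (-185,0) -> (-195,0) [heading=180, draw]
    FD 20: (-195,0) -> (-215,0) [heading=180, draw]
  ]
  -- iteration 2/4 --
  RT 180: heading 180 -> 0
  FD 15: (-215,0) -> (-200,0) [heading=0, draw]
  REPEAT 4 [
    -- iteration 1/4 --
    FD 20: (-200,0) -> (-180,0) [heading=0, draw]
    FD 10: (-180,0) -> (-170,0) [heading=0, draw]
    FD 20: (-170,0) -> (-150,0) [heading=0, draw]
    -- iteration 2/4 --
    FD 20: (-150,0) -> (-130,0) [heading=0, draw]
    FD 10: (-130,0) -> (-120,0) [heading=0, draw]
    FD 20: (-120,0) -> (-100,0) [heading=0, draw]
    -- iteration 3/4 --
    FD 20: (-100,0) -> (-80,0) [heading=0, draw]
    FD 10: (-80,0) -> (-70,0) [heading=0, draw]
    FD 20: (-70,0) -> (-50,0) [heading=0, draw]
    -- iteration 4/4 --
    FD 20: (-50,0) -> (-30,0) [heading=0, draw]
    FD 10: (-30,0) -> (-20,0) [heading=0, draw]
    FD 20: (-20,0) -> (0,0) [heading=0, draw]
  ]
  -- iteration 3/4 --
  RT 180: heading 0 -> 180
  FD 15: (0,0) -> (-15,0) [heading=180, draw]
  REPEAT 4 [
    -- iteration 1/4 --
    FD 20: (-15,0) -> (-35,0) [heading=180, draw]
    FD 10: (-35,0) -> (-45,0) [heading=180, draw]
    FD 20: (-45,0) -> (-65,0) [heading=180, draw]
    -- iteration 2/4 --
    FD 20: (-65,0) -> (-85,0) [heading=180, draw]
    FD 10: (-85,0) -> (-95,0) [heading=180, draw]
    FD 20: (-95,0) -> (-115,0) [heading=180, draw]
    -- iteration 3/4 --
    FD 20: (-115,0) -> (-135,0) [heading=180, draw]
    FD 10: (-135,0) -> (-145,0) [heading=180, draw]
    FD 20: (-145,0) -> (-165,0) [heading=180, draw]
    -- iteration 4/4 --
    FD 20: (-165,0) -> (-185,0) [heading=180, draw]
    FD 10: (-185,0) -> (-195,0) [heading=180, draw]
    FD 20: (-195,0) -> (-215,0) [heading=180, draw]
  ]
  -- iteration 4/4 --
  RT 180: heading 180 -> 0
  FD 15: (-215,0) -> (-200,0) [heading=0, draw]
  REPEAT 4 [
    -- iteration 1/4 --
    FD 20: (-200,0) -> (-180,0) [heading=0, draw]
    FD 10: (-180,0) -> (-170,0) [heading=0, draw]
    FD 20: (-170,0) -> (-150,0) [heading=0, draw]
    -- iteration 2/4 --
    FD 20: (-150,0) -> (-130,0) [heading=0, draw]
    FD 10: (-130,0) -> (-120,0) [heading=0, draw]
    FD 20: (-120,0) -> (-100,0) [heading=0, draw]
    -- iteration 3/4 --
    FD 20: (-100,0) -> (-80,0) [heading=0, draw]
    FD 10: (-80,0) -> (-70,0) [heading=0, draw]
    FD 20: (-70,0) -> (-50,0) [heading=0, draw]
    -- iteration 4/4 --
    FD 20: (-50,0) -> (-30,0) [heading=0, draw]
    FD 10: (-30,0) -> (-20,0) [heading=0, draw]
    FD 20: (-20,0) -> (0,0) [heading=0, draw]
  ]
]
FD 9: (0,0) -> (9,0) [heading=0, draw]
Final: pos=(9,0), heading=0, 53 segment(s) drawn

Segment lengths:
  seg 1: (0,0) -> (-15,0), length = 15
  seg 2: (-15,0) -> (-35,0), length = 20
  seg 3: (-35,0) -> (-45,0), length = 10
  seg 4: (-45,0) -> (-65,0), length = 20
  seg 5: (-65,0) -> (-85,0), length = 20
  seg 6: (-85,0) -> (-95,0), length = 10
  seg 7: (-95,0) -> (-115,0), length = 20
  seg 8: (-115,0) -> (-135,0), length = 20
  seg 9: (-135,0) -> (-145,0), length = 10
  seg 10: (-145,0) -> (-165,0), length = 20
  seg 11: (-165,0) -> (-185,0), length = 20
  seg 12: (-185,0) -> (-195,0), length = 10
  seg 13: (-195,0) -> (-215,0), length = 20
  seg 14: (-215,0) -> (-200,0), length = 15
  seg 15: (-200,0) -> (-180,0), length = 20
  seg 16: (-180,0) -> (-170,0), length = 10
  seg 17: (-170,0) -> (-150,0), length = 20
  seg 18: (-150,0) -> (-130,0), length = 20
  seg 19: (-130,0) -> (-120,0), length = 10
  seg 20: (-120,0) -> (-100,0), length = 20
  seg 21: (-100,0) -> (-80,0), length = 20
  seg 22: (-80,0) -> (-70,0), length = 10
  seg 23: (-70,0) -> (-50,0), length = 20
  seg 24: (-50,0) -> (-30,0), length = 20
  seg 25: (-30,0) -> (-20,0), length = 10
  seg 26: (-20,0) -> (0,0), length = 20
  seg 27: (0,0) -> (-15,0), length = 15
  seg 28: (-15,0) -> (-35,0), length = 20
  seg 29: (-35,0) -> (-45,0), length = 10
  seg 30: (-45,0) -> (-65,0), length = 20
  seg 31: (-65,0) -> (-85,0), length = 20
  seg 32: (-85,0) -> (-95,0), length = 10
  seg 33: (-95,0) -> (-115,0), length = 20
  seg 34: (-115,0) -> (-135,0), length = 20
  seg 35: (-135,0) -> (-145,0), length = 10
  seg 36: (-145,0) -> (-165,0), length = 20
  seg 37: (-165,0) -> (-185,0), length = 20
  seg 38: (-185,0) -> (-195,0), length = 10
  seg 39: (-195,0) -> (-215,0), length = 20
  seg 40: (-215,0) -> (-200,0), length = 15
  seg 41: (-200,0) -> (-180,0), length = 20
  seg 42: (-180,0) -> (-170,0), length = 10
  seg 43: (-170,0) -> (-150,0), length = 20
  seg 44: (-150,0) -> (-130,0), length = 20
  seg 45: (-130,0) -> (-120,0), length = 10
  seg 46: (-120,0) -> (-100,0), length = 20
  seg 47: (-100,0) -> (-80,0), length = 20
  seg 48: (-80,0) -> (-70,0), length = 10
  seg 49: (-70,0) -> (-50,0), length = 20
  seg 50: (-50,0) -> (-30,0), length = 20
  seg 51: (-30,0) -> (-20,0), length = 10
  seg 52: (-20,0) -> (0,0), length = 20
  seg 53: (0,0) -> (9,0), length = 9
Total = 869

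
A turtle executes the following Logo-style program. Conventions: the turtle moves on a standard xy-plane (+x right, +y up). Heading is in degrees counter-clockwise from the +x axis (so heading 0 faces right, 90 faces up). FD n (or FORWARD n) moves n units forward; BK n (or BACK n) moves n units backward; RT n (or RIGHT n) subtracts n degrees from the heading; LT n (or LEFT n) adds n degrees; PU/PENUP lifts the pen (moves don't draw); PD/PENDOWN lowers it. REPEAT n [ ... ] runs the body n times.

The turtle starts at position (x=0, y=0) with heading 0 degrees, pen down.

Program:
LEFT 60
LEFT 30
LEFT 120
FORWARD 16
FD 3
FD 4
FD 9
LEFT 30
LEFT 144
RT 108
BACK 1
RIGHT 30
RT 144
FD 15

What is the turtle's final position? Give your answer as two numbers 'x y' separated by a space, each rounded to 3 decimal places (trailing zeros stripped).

Executing turtle program step by step:
Start: pos=(0,0), heading=0, pen down
LT 60: heading 0 -> 60
LT 30: heading 60 -> 90
LT 120: heading 90 -> 210
FD 16: (0,0) -> (-13.856,-8) [heading=210, draw]
FD 3: (-13.856,-8) -> (-16.454,-9.5) [heading=210, draw]
FD 4: (-16.454,-9.5) -> (-19.919,-11.5) [heading=210, draw]
FD 9: (-19.919,-11.5) -> (-27.713,-16) [heading=210, draw]
LT 30: heading 210 -> 240
LT 144: heading 240 -> 24
RT 108: heading 24 -> 276
BK 1: (-27.713,-16) -> (-27.817,-15.005) [heading=276, draw]
RT 30: heading 276 -> 246
RT 144: heading 246 -> 102
FD 15: (-27.817,-15.005) -> (-30.936,-0.333) [heading=102, draw]
Final: pos=(-30.936,-0.333), heading=102, 6 segment(s) drawn

Answer: -30.936 -0.333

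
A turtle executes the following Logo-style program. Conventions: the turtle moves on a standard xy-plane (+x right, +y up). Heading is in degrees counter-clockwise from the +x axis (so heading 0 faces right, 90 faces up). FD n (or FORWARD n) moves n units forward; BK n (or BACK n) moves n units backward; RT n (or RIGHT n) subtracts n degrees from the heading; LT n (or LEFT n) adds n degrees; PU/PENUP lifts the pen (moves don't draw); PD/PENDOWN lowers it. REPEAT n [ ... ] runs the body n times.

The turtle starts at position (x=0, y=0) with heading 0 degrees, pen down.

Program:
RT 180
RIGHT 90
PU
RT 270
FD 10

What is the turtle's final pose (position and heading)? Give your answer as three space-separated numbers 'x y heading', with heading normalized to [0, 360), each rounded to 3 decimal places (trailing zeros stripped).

Executing turtle program step by step:
Start: pos=(0,0), heading=0, pen down
RT 180: heading 0 -> 180
RT 90: heading 180 -> 90
PU: pen up
RT 270: heading 90 -> 180
FD 10: (0,0) -> (-10,0) [heading=180, move]
Final: pos=(-10,0), heading=180, 0 segment(s) drawn

Answer: -10 0 180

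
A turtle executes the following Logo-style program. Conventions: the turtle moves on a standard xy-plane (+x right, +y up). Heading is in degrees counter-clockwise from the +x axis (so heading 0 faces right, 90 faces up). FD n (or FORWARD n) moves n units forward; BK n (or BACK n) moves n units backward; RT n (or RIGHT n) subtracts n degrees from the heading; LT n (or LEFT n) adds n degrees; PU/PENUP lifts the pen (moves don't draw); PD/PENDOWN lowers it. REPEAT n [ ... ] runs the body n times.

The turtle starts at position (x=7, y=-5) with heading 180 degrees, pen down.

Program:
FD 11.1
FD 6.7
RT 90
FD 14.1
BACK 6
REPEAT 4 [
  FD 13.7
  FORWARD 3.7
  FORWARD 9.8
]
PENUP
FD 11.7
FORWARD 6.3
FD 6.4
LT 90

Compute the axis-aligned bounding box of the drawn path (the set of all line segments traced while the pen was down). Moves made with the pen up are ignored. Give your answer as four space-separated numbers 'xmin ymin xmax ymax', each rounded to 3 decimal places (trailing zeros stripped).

Answer: -10.8 -5 7 111.9

Derivation:
Executing turtle program step by step:
Start: pos=(7,-5), heading=180, pen down
FD 11.1: (7,-5) -> (-4.1,-5) [heading=180, draw]
FD 6.7: (-4.1,-5) -> (-10.8,-5) [heading=180, draw]
RT 90: heading 180 -> 90
FD 14.1: (-10.8,-5) -> (-10.8,9.1) [heading=90, draw]
BK 6: (-10.8,9.1) -> (-10.8,3.1) [heading=90, draw]
REPEAT 4 [
  -- iteration 1/4 --
  FD 13.7: (-10.8,3.1) -> (-10.8,16.8) [heading=90, draw]
  FD 3.7: (-10.8,16.8) -> (-10.8,20.5) [heading=90, draw]
  FD 9.8: (-10.8,20.5) -> (-10.8,30.3) [heading=90, draw]
  -- iteration 2/4 --
  FD 13.7: (-10.8,30.3) -> (-10.8,44) [heading=90, draw]
  FD 3.7: (-10.8,44) -> (-10.8,47.7) [heading=90, draw]
  FD 9.8: (-10.8,47.7) -> (-10.8,57.5) [heading=90, draw]
  -- iteration 3/4 --
  FD 13.7: (-10.8,57.5) -> (-10.8,71.2) [heading=90, draw]
  FD 3.7: (-10.8,71.2) -> (-10.8,74.9) [heading=90, draw]
  FD 9.8: (-10.8,74.9) -> (-10.8,84.7) [heading=90, draw]
  -- iteration 4/4 --
  FD 13.7: (-10.8,84.7) -> (-10.8,98.4) [heading=90, draw]
  FD 3.7: (-10.8,98.4) -> (-10.8,102.1) [heading=90, draw]
  FD 9.8: (-10.8,102.1) -> (-10.8,111.9) [heading=90, draw]
]
PU: pen up
FD 11.7: (-10.8,111.9) -> (-10.8,123.6) [heading=90, move]
FD 6.3: (-10.8,123.6) -> (-10.8,129.9) [heading=90, move]
FD 6.4: (-10.8,129.9) -> (-10.8,136.3) [heading=90, move]
LT 90: heading 90 -> 180
Final: pos=(-10.8,136.3), heading=180, 16 segment(s) drawn

Segment endpoints: x in {-10.8, -4.1, 7}, y in {-5, -5, -5, 3.1, 9.1, 16.8, 20.5, 30.3, 44, 47.7, 57.5, 71.2, 74.9, 84.7, 98.4, 102.1, 111.9}
xmin=-10.8, ymin=-5, xmax=7, ymax=111.9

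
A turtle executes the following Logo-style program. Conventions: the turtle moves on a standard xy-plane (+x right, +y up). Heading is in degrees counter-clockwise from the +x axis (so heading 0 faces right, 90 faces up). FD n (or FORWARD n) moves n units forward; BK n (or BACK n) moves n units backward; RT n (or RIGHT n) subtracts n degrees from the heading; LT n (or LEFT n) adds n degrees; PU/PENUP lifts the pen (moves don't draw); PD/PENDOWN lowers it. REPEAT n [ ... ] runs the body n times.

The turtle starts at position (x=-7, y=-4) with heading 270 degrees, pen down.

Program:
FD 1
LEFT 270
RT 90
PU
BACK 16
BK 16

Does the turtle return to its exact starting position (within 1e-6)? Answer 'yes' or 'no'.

Answer: no

Derivation:
Executing turtle program step by step:
Start: pos=(-7,-4), heading=270, pen down
FD 1: (-7,-4) -> (-7,-5) [heading=270, draw]
LT 270: heading 270 -> 180
RT 90: heading 180 -> 90
PU: pen up
BK 16: (-7,-5) -> (-7,-21) [heading=90, move]
BK 16: (-7,-21) -> (-7,-37) [heading=90, move]
Final: pos=(-7,-37), heading=90, 1 segment(s) drawn

Start position: (-7, -4)
Final position: (-7, -37)
Distance = 33; >= 1e-6 -> NOT closed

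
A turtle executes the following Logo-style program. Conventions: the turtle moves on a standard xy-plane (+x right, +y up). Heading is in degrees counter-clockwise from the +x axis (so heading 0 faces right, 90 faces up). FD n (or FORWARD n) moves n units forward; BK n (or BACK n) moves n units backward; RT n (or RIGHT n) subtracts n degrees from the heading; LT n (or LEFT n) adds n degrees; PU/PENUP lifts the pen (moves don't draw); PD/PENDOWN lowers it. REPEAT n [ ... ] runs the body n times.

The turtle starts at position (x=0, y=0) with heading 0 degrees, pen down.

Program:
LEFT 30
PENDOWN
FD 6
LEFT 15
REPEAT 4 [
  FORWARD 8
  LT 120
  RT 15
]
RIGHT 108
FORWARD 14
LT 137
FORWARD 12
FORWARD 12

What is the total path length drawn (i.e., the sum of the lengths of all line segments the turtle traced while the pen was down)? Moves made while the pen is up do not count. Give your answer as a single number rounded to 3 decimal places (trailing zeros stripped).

Executing turtle program step by step:
Start: pos=(0,0), heading=0, pen down
LT 30: heading 0 -> 30
PD: pen down
FD 6: (0,0) -> (5.196,3) [heading=30, draw]
LT 15: heading 30 -> 45
REPEAT 4 [
  -- iteration 1/4 --
  FD 8: (5.196,3) -> (10.853,8.657) [heading=45, draw]
  LT 120: heading 45 -> 165
  RT 15: heading 165 -> 150
  -- iteration 2/4 --
  FD 8: (10.853,8.657) -> (3.925,12.657) [heading=150, draw]
  LT 120: heading 150 -> 270
  RT 15: heading 270 -> 255
  -- iteration 3/4 --
  FD 8: (3.925,12.657) -> (1.854,4.929) [heading=255, draw]
  LT 120: heading 255 -> 15
  RT 15: heading 15 -> 0
  -- iteration 4/4 --
  FD 8: (1.854,4.929) -> (9.854,4.929) [heading=0, draw]
  LT 120: heading 0 -> 120
  RT 15: heading 120 -> 105
]
RT 108: heading 105 -> 357
FD 14: (9.854,4.929) -> (23.835,4.197) [heading=357, draw]
LT 137: heading 357 -> 134
FD 12: (23.835,4.197) -> (15.499,12.829) [heading=134, draw]
FD 12: (15.499,12.829) -> (7.163,21.461) [heading=134, draw]
Final: pos=(7.163,21.461), heading=134, 8 segment(s) drawn

Segment lengths:
  seg 1: (0,0) -> (5.196,3), length = 6
  seg 2: (5.196,3) -> (10.853,8.657), length = 8
  seg 3: (10.853,8.657) -> (3.925,12.657), length = 8
  seg 4: (3.925,12.657) -> (1.854,4.929), length = 8
  seg 5: (1.854,4.929) -> (9.854,4.929), length = 8
  seg 6: (9.854,4.929) -> (23.835,4.197), length = 14
  seg 7: (23.835,4.197) -> (15.499,12.829), length = 12
  seg 8: (15.499,12.829) -> (7.163,21.461), length = 12
Total = 76

Answer: 76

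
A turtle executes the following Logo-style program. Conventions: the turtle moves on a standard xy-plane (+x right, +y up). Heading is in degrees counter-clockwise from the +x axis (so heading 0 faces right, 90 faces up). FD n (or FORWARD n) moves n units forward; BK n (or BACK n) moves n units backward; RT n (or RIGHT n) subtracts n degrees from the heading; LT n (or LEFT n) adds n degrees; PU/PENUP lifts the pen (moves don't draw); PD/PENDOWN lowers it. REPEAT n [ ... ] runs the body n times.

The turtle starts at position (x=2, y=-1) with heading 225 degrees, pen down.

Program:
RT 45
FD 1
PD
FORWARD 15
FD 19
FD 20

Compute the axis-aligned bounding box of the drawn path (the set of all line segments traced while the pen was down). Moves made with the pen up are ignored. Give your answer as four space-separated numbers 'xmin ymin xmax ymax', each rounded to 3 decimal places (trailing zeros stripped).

Answer: -53 -1 2 -1

Derivation:
Executing turtle program step by step:
Start: pos=(2,-1), heading=225, pen down
RT 45: heading 225 -> 180
FD 1: (2,-1) -> (1,-1) [heading=180, draw]
PD: pen down
FD 15: (1,-1) -> (-14,-1) [heading=180, draw]
FD 19: (-14,-1) -> (-33,-1) [heading=180, draw]
FD 20: (-33,-1) -> (-53,-1) [heading=180, draw]
Final: pos=(-53,-1), heading=180, 4 segment(s) drawn

Segment endpoints: x in {-53, -33, -14, 1, 2}, y in {-1, -1, -1, -1, -1}
xmin=-53, ymin=-1, xmax=2, ymax=-1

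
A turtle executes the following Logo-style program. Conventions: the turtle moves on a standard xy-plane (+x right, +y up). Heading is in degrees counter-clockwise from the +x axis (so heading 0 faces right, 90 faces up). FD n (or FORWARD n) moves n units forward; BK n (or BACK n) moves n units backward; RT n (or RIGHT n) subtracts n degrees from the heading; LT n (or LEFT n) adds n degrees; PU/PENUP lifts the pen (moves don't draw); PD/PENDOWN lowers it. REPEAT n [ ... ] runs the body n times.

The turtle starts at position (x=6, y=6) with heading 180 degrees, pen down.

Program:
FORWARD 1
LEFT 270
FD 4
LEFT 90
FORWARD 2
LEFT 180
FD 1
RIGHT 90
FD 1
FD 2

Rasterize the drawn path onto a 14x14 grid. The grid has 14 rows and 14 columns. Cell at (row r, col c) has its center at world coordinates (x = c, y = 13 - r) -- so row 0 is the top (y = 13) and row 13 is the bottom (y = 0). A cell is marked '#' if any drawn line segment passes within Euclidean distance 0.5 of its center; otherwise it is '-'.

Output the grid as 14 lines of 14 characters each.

Answer: --------------
--------------
--------------
---###--------
----##--------
----##--------
----##--------
-----##-------
--------------
--------------
--------------
--------------
--------------
--------------

Derivation:
Segment 0: (6,6) -> (5,6)
Segment 1: (5,6) -> (5,10)
Segment 2: (5,10) -> (3,10)
Segment 3: (3,10) -> (4,10)
Segment 4: (4,10) -> (4,9)
Segment 5: (4,9) -> (4,7)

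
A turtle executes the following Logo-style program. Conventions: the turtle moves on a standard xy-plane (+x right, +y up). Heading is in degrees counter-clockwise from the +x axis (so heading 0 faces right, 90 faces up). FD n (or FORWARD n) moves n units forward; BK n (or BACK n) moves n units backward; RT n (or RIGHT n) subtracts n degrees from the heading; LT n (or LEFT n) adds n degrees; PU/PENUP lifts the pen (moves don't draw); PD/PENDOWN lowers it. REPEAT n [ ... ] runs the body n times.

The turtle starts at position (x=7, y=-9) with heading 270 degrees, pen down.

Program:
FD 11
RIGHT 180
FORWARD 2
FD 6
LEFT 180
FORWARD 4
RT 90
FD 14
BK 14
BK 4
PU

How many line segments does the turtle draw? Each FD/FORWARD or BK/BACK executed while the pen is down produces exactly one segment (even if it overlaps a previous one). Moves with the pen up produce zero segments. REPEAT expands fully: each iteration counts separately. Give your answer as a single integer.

Executing turtle program step by step:
Start: pos=(7,-9), heading=270, pen down
FD 11: (7,-9) -> (7,-20) [heading=270, draw]
RT 180: heading 270 -> 90
FD 2: (7,-20) -> (7,-18) [heading=90, draw]
FD 6: (7,-18) -> (7,-12) [heading=90, draw]
LT 180: heading 90 -> 270
FD 4: (7,-12) -> (7,-16) [heading=270, draw]
RT 90: heading 270 -> 180
FD 14: (7,-16) -> (-7,-16) [heading=180, draw]
BK 14: (-7,-16) -> (7,-16) [heading=180, draw]
BK 4: (7,-16) -> (11,-16) [heading=180, draw]
PU: pen up
Final: pos=(11,-16), heading=180, 7 segment(s) drawn
Segments drawn: 7

Answer: 7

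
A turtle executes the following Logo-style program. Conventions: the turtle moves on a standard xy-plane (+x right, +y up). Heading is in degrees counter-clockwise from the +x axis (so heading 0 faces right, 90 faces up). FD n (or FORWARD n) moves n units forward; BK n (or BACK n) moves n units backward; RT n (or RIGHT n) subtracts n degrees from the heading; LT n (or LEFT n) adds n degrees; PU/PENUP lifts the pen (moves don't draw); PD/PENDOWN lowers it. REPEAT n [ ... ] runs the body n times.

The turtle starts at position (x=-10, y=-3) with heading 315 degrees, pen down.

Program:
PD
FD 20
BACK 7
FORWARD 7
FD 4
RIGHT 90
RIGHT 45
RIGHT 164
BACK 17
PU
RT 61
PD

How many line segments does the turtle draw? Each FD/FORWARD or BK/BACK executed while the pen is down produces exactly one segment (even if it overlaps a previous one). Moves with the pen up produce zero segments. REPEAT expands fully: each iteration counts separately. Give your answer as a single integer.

Executing turtle program step by step:
Start: pos=(-10,-3), heading=315, pen down
PD: pen down
FD 20: (-10,-3) -> (4.142,-17.142) [heading=315, draw]
BK 7: (4.142,-17.142) -> (-0.808,-12.192) [heading=315, draw]
FD 7: (-0.808,-12.192) -> (4.142,-17.142) [heading=315, draw]
FD 4: (4.142,-17.142) -> (6.971,-19.971) [heading=315, draw]
RT 90: heading 315 -> 225
RT 45: heading 225 -> 180
RT 164: heading 180 -> 16
BK 17: (6.971,-19.971) -> (-9.371,-24.656) [heading=16, draw]
PU: pen up
RT 61: heading 16 -> 315
PD: pen down
Final: pos=(-9.371,-24.656), heading=315, 5 segment(s) drawn
Segments drawn: 5

Answer: 5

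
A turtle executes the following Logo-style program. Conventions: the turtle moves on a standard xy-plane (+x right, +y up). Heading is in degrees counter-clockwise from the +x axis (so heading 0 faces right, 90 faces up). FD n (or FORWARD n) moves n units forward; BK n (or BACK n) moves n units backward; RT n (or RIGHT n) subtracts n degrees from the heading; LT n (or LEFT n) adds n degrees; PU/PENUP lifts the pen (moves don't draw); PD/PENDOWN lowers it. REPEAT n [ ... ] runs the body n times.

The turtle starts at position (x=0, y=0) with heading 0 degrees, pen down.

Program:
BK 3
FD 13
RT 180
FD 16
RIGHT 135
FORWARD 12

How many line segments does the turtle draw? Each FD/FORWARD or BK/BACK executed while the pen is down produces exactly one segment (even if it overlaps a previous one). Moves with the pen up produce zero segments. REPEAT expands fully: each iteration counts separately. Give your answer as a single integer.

Answer: 4

Derivation:
Executing turtle program step by step:
Start: pos=(0,0), heading=0, pen down
BK 3: (0,0) -> (-3,0) [heading=0, draw]
FD 13: (-3,0) -> (10,0) [heading=0, draw]
RT 180: heading 0 -> 180
FD 16: (10,0) -> (-6,0) [heading=180, draw]
RT 135: heading 180 -> 45
FD 12: (-6,0) -> (2.485,8.485) [heading=45, draw]
Final: pos=(2.485,8.485), heading=45, 4 segment(s) drawn
Segments drawn: 4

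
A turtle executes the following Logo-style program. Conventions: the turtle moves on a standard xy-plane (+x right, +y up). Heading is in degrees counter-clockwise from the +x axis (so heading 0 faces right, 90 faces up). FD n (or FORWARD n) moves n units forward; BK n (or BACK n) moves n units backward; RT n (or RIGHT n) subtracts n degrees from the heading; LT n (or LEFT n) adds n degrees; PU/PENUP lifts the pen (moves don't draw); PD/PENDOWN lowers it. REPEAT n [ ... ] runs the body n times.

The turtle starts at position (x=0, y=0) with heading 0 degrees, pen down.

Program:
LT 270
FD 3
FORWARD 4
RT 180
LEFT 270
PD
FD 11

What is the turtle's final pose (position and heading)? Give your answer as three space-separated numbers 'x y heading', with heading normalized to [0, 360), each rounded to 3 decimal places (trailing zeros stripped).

Answer: 11 -7 0

Derivation:
Executing turtle program step by step:
Start: pos=(0,0), heading=0, pen down
LT 270: heading 0 -> 270
FD 3: (0,0) -> (0,-3) [heading=270, draw]
FD 4: (0,-3) -> (0,-7) [heading=270, draw]
RT 180: heading 270 -> 90
LT 270: heading 90 -> 0
PD: pen down
FD 11: (0,-7) -> (11,-7) [heading=0, draw]
Final: pos=(11,-7), heading=0, 3 segment(s) drawn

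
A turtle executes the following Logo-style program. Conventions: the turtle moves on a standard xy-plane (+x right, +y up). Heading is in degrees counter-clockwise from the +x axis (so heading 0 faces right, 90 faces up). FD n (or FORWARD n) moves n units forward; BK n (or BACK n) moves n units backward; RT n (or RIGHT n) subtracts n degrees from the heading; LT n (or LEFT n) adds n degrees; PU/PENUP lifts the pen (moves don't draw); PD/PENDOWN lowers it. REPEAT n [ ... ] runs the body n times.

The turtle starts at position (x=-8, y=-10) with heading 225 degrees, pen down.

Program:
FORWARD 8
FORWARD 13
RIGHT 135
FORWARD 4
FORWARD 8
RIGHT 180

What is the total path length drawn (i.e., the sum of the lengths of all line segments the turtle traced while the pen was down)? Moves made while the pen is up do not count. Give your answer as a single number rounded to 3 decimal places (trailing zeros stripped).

Executing turtle program step by step:
Start: pos=(-8,-10), heading=225, pen down
FD 8: (-8,-10) -> (-13.657,-15.657) [heading=225, draw]
FD 13: (-13.657,-15.657) -> (-22.849,-24.849) [heading=225, draw]
RT 135: heading 225 -> 90
FD 4: (-22.849,-24.849) -> (-22.849,-20.849) [heading=90, draw]
FD 8: (-22.849,-20.849) -> (-22.849,-12.849) [heading=90, draw]
RT 180: heading 90 -> 270
Final: pos=(-22.849,-12.849), heading=270, 4 segment(s) drawn

Segment lengths:
  seg 1: (-8,-10) -> (-13.657,-15.657), length = 8
  seg 2: (-13.657,-15.657) -> (-22.849,-24.849), length = 13
  seg 3: (-22.849,-24.849) -> (-22.849,-20.849), length = 4
  seg 4: (-22.849,-20.849) -> (-22.849,-12.849), length = 8
Total = 33

Answer: 33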